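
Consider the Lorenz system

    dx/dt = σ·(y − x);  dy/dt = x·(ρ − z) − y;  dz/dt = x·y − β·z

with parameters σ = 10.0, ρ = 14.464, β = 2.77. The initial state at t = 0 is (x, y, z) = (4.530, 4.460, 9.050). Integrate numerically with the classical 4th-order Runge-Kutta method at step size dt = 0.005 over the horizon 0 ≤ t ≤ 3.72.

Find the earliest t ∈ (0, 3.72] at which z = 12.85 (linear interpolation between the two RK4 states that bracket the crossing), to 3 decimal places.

t=0.000: state=(4.530, 4.460, 9.050)
step 1 (dt=0.005): k1=(-0.700, 20.065, -4.865), k2=(-0.181, 20.061, -4.612), k3=(-0.194, 20.065, -4.608), k4=(0.313, 20.064, -4.351); state += dt/6·(k1+2k2+2k3+k4)
t=0.005: state=(4.529, 4.560, 9.027)
t=0.010: state=(4.533, 4.661, 9.007)
t=0.015: state=(4.542, 4.761, 8.989)
continuing one RK4 step at a time; state shown every 40 steps (Δt=0.2):
t=0.200: state=(6.790, 8.458, 10.966)
t=0.260: state=(7.717, 9.053, 12.842)
next step: t=0.265: state=(7.783, 9.067, 13.014) — z has crossed 12.85
linear interpolation between t=0.260 (12.84180) and t=0.265 (13.01386) → t≈0.260

t = 0.260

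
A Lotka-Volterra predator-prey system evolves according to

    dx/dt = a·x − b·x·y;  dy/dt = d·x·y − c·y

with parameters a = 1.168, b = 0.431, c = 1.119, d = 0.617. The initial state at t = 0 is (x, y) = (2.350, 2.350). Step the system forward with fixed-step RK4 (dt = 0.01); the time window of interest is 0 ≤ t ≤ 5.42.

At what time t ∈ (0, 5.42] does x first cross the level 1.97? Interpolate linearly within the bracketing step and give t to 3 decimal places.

t=0.000: state=(2.350, 2.350)
step 1 (dt=0.01): k1=(0.365, 0.778), k2=(0.361, 0.782), k3=(0.361, 0.782), k4=(0.357, 0.786); state += dt/6·(k1+2k2+2k3+k4)
t=0.010: state=(2.354, 2.358)
t=0.020: state=(2.357, 2.366)
t=0.030: state=(2.361, 2.374)
continuing one RK4 step at a time; state shown every 20 steps (Δt=0.2):
t=0.200: state=(2.407, 2.520)
t=0.400: state=(2.426, 2.716)
t=0.600: state=(2.403, 2.927)
t=0.800: state=(2.337, 3.136)
t=1.000: state=(2.234, 3.325)
t=1.200: state=(2.104, 3.475)
t=1.380: state=(1.976, 3.564)
next step: t=1.390: state=(1.968, 3.568) — x has crossed 1.97
linear interpolation between t=1.380 (1.97564) and t=1.390 (1.96836) → t≈1.388

t = 1.388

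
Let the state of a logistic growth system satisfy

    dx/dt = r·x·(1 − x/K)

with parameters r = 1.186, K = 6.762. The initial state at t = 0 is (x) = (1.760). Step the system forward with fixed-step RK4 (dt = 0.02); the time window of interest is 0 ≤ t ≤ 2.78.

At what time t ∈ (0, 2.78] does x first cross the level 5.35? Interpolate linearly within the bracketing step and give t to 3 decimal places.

t = 2.004

t=0.000: state=(1.760)
step 1 (dt=0.02): k1=(1.544), k2=(1.553), k3=(1.553), k4=(1.562); state += dt/6·(k1+2k2+2k3+k4)
t=0.020: state=(1.791)
t=0.040: state=(1.822)
t=0.060: state=(1.854)
continuing one RK4 step at a time; state shown every 5 steps (Δt=0.1):
t=0.100: state=(1.919)
t=0.200: state=(2.086)
t=0.300: state=(2.261)
t=0.400: state=(2.442)
t=0.500: state=(2.630)
t=0.600: state=(2.823)
t=0.700: state=(3.020)
t=0.800: state=(3.219)
t=0.900: state=(3.420)
t=1.000: state=(3.620)
t=1.100: state=(3.818)
t=1.200: state=(4.014)
t=1.300: state=(4.205)
t=1.400: state=(4.390)
t=1.500: state=(4.570)
t=1.600: state=(4.742)
t=1.700: state=(4.906)
t=1.800: state=(5.061)
t=1.900: state=(5.207)
t=2.000: state=(5.345)
next step: t=2.020: state=(5.371) — x has crossed 5.35
linear interpolation between t=2.000 (5.34484) and t=2.020 (5.37123) → t≈2.004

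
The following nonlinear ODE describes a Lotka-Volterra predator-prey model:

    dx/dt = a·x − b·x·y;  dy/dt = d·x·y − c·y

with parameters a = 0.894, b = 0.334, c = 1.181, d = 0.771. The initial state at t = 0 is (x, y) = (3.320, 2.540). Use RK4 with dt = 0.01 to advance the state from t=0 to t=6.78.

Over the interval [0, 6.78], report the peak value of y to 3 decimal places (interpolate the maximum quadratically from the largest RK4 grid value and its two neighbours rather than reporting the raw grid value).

max y = 6.411

t=0.000: state=(3.320, 2.540)
step 1 (dt=0.01): k1=(0.152, 3.502), k2=(0.132, 3.528), k3=(0.132, 3.528), k4=(0.112, 3.553); state += dt/6·(k1+2k2+2k3+k4)
t=0.010: state=(3.321, 2.575)
t=0.020: state=(3.322, 2.611)
t=0.030: state=(3.323, 2.647)
continuing one RK4 step at a time; state shown every 25 steps (Δt=0.25):
t=0.250: state=(3.224, 3.568)
t=0.500: state=(2.845, 4.787)
t=0.750: state=(2.276, 5.846)
t=1.000: state=(1.701, 6.376)
t=1.250: state=(1.249, 6.291)
t=1.500: state=(0.942, 5.771)
t=1.750: state=(0.749, 5.048)
t=2.000: state=(0.634, 4.289)
t=2.250: state=(0.571, 3.583)
t=2.500: state=(0.544, 2.968)
t=2.750: state=(0.543, 2.452)
t=3.000: state=(0.563, 2.030)
t=3.250: state=(0.603, 1.690)
t=3.500: state=(0.663, 1.421)
t=3.750: state=(0.743, 1.211)
t=4.000: state=(0.845, 1.050)
t=4.250: state=(0.973, 0.931)
t=4.500: state=(1.130, 0.848)
t=4.750: state=(1.320, 0.799)
t=5.000: state=(1.545, 0.783)
t=5.250: state=(1.809, 0.805)
t=5.500: state=(2.109, 0.873)
t=5.750: state=(2.440, 1.007)
t=6.000: state=(2.780, 1.240)
t=6.250: state=(3.088, 1.627)
t=6.500: state=(3.291, 2.244)
t=6.750: state=(3.291, 3.163)
t=6.780: state=(3.273, 3.294)
largest grid value and its neighbours: y(1.070)=6.40988, y(1.080)=6.41076, y(1.090)=6.41070
parabola through these three points peaks at t≈1.084 with y≈6.41085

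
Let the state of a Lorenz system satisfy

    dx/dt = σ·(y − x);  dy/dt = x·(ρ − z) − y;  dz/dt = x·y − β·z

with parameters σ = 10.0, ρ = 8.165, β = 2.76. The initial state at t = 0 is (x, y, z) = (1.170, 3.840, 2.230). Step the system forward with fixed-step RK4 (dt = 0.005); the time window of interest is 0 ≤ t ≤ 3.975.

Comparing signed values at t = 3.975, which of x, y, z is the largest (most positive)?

t=0.000: state=(1.170, 3.840, 2.230)
step 1 (dt=0.005): k1=(26.700, 3.104, -1.662), k2=(26.110, 3.497, -1.385), k3=(26.135, 3.487, -1.391), k4=(25.568, 3.871, -1.118); state += dt/6·(k1+2k2+2k3+k4)
t=0.005: state=(1.301, 3.857, 2.223)
t=0.010: state=(1.426, 3.879, 2.219)
t=0.015: state=(1.546, 3.903, 2.217)
continuing one RK4 step at a time; state shown every 40 steps (Δt=0.2):
t=0.200: state=(4.656, 6.143, 3.826)
t=0.400: state=(6.754, 6.930, 8.714)
t=0.600: state=(5.091, 3.738, 9.979)
t=0.800: state=(3.091, 2.569, 7.486)
t=1.000: state=(2.834, 3.026, 5.502)
t=1.200: state=(3.663, 4.261, 4.989)
t=1.400: state=(4.964, 5.551, 6.271)
t=1.600: state=(5.476, 5.323, 8.225)
t=1.800: state=(4.616, 4.072, 8.354)
t=2.000: state=(3.816, 3.613, 7.180)
t=2.200: state=(3.809, 3.979, 6.304)
t=2.400: state=(4.347, 4.667, 6.363)
t=2.600: state=(4.861, 5.001, 7.179)
t=2.800: state=(4.811, 4.640, 7.775)
t=3.000: state=(4.378, 4.171, 7.549)
t=3.200: state=(4.131, 4.104, 7.000)
t=3.400: state=(4.246, 4.370, 6.744)
t=3.600: state=(4.523, 4.649, 6.950)
t=3.800: state=(4.657, 4.655, 7.323)
t=3.975: state=(4.562, 4.469, 7.442)
compare at T: x=4.562, y=4.469, z=7.442

largest component: z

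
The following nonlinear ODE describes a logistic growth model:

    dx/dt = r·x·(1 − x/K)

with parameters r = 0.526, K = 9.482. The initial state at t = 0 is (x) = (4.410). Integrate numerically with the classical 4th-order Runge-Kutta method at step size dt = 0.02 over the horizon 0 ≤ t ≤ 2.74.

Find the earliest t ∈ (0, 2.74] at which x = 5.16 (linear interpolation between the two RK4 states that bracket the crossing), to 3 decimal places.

t = 0.603

t=0.000: state=(4.410)
step 1 (dt=0.02): k1=(1.241), k2=(1.241), k3=(1.241), k4=(1.242); state += dt/6·(k1+2k2+2k3+k4)
t=0.020: state=(4.435)
t=0.040: state=(4.460)
t=0.060: state=(4.485)
continuing one RK4 step at a time; state shown every 5 steps (Δt=0.1):
t=0.100: state=(4.534)
t=0.200: state=(4.659)
t=0.300: state=(4.784)
t=0.400: state=(4.908)
t=0.500: state=(5.033)
t=0.600: state=(5.157)
next step: t=0.620: state=(5.181) — x has crossed 5.16
linear interpolation between t=0.600 (5.15652) and t=0.620 (5.18126) → t≈0.603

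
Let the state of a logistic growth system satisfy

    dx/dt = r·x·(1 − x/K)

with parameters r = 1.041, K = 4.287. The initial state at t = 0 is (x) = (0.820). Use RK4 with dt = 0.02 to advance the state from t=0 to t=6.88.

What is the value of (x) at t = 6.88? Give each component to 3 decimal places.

(x) = (4.273)

t=0.000: state=(0.820)
step 1 (dt=0.02): k1=(0.690), k2=(0.695), k3=(0.695), k4=(0.699); state += dt/6·(k1+2k2+2k3+k4)
t=0.020: state=(0.834)
t=0.040: state=(0.848)
t=0.060: state=(0.862)
continuing one RK4 step at a time; state shown every 25 steps (Δt=0.5):
t=0.500: state=(1.221)
t=1.000: state=(1.720)
t=1.500: state=(2.272)
t=2.000: state=(2.807)
t=2.500: state=(3.264)
t=3.000: state=(3.614)
t=3.500: state=(3.860)
t=4.000: state=(4.023)
t=4.500: state=(4.126)
t=5.000: state=(4.190)
t=5.500: state=(4.229)
t=6.000: state=(4.252)
t=6.500: state=(4.266)
t=6.880: state=(4.273)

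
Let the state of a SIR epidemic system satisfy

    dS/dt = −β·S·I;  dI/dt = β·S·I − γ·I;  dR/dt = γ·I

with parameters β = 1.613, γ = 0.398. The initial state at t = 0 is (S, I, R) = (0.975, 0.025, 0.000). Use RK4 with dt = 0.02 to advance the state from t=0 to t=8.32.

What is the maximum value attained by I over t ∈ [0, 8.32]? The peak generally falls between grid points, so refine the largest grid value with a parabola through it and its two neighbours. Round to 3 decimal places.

t=0.000: state=(0.975, 0.025, 0.000)
step 1 (dt=0.02): k1=(-0.039, 0.029, 0.010), k2=(-0.040, 0.030, 0.010), k3=(-0.040, 0.030, 0.010), k4=(-0.040, 0.030, 0.010); state += dt/6·(k1+2k2+2k3+k4)
t=0.020: state=(0.974, 0.026, 0.000)
t=0.040: state=(0.973, 0.026, 0.000)
t=0.060: state=(0.973, 0.027, 0.001)
continuing one RK4 step at a time; state shown every 25 steps (Δt=0.5):
t=0.500: state=(0.949, 0.045, 0.007)
t=1.000: state=(0.904, 0.077, 0.019)
t=1.500: state=(0.834, 0.128, 0.039)
t=2.000: state=(0.732, 0.197, 0.071)
t=2.500: state=(0.605, 0.277, 0.118)
t=3.000: state=(0.469, 0.351, 0.181)
t=3.500: state=(0.346, 0.398, 0.256)
t=4.000: state=(0.249, 0.414, 0.337)
t=4.500: state=(0.179, 0.403, 0.419)
t=5.000: state=(0.131, 0.373, 0.496)
t=5.500: state=(0.098, 0.335, 0.567)
t=6.000: state=(0.076, 0.295, 0.629)
t=6.500: state=(0.061, 0.255, 0.684)
t=7.000: state=(0.050, 0.219, 0.731)
t=7.500: state=(0.043, 0.186, 0.771)
t=8.000: state=(0.037, 0.157, 0.805)
t=8.320: state=(0.035, 0.141, 0.824)
largest grid value and its neighbours: I(4.000)=0.41420, I(4.020)=0.41420, I(4.040)=0.41416
parabola through these three points peaks at t≈4.012 with I≈0.41421

max I = 0.414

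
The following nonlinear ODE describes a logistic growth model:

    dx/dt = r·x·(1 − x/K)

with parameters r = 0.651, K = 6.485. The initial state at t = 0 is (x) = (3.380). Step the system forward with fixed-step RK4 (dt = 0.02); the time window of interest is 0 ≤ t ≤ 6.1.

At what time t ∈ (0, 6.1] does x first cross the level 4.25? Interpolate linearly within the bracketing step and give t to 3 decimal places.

t = 0.857

t=0.000: state=(3.380)
step 1 (dt=0.02): k1=(1.054), k2=(1.053), k3=(1.053), k4=(1.053); state += dt/6·(k1+2k2+2k3+k4)
t=0.020: state=(3.401)
t=0.040: state=(3.422)
t=0.060: state=(3.443)
continuing one RK4 step at a time; state shown every 10 steps (Δt=0.2):
t=0.200: state=(3.590)
t=0.400: state=(3.797)
t=0.600: state=(3.999)
t=0.800: state=(4.195)
t=0.840: state=(4.234)
next step: t=0.860: state=(4.253) — x has crossed 4.25
linear interpolation between t=0.840 (4.23390) and t=0.860 (4.25299) → t≈0.857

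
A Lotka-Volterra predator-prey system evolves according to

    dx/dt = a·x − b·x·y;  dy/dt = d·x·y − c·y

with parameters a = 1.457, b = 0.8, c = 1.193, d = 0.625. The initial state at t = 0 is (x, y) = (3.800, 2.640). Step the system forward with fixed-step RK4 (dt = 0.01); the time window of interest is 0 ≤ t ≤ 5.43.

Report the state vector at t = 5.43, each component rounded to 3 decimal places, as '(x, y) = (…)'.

(x, y) = (2.549, 3.573)

t=0.000: state=(3.800, 2.640)
step 1 (dt=0.01): k1=(-2.489, 3.120), k2=(-2.528, 3.118), k3=(-2.528, 3.118), k4=(-2.567, 3.115); state += dt/6·(k1+2k2+2k3+k4)
t=0.010: state=(3.775, 2.671)
t=0.020: state=(3.749, 2.702)
t=0.030: state=(3.722, 2.733)
continuing one RK4 step at a time; state shown every 20 steps (Δt=0.2):
t=0.200: state=(3.177, 3.224)
t=0.400: state=(2.452, 3.609)
t=0.600: state=(1.821, 3.708)
t=0.800: state=(1.359, 3.556)
t=1.000: state=(1.053, 3.253)
t=1.200: state=(0.862, 2.885)
t=1.400: state=(0.750, 2.512)
t=1.600: state=(0.690, 2.164)
t=1.800: state=(0.670, 1.856)
t=2.000: state=(0.681, 1.590)
t=2.200: state=(0.720, 1.367)
t=2.400: state=(0.786, 1.183)
t=2.600: state=(0.882, 1.034)
t=2.800: state=(1.010, 0.916)
t=3.000: state=(1.176, 0.827)
t=3.200: state=(1.387, 0.764)
t=3.400: state=(1.647, 0.727)
t=3.600: state=(1.965, 0.718)
t=3.800: state=(2.341, 0.739)
t=4.000: state=(2.772, 0.801)
t=4.200: state=(3.236, 0.919)
t=4.400: state=(3.684, 1.116)
t=4.600: state=(4.031, 1.426)
t=4.800: state=(4.149, 1.879)
t=5.000: state=(3.929, 2.461)
t=5.200: state=(3.376, 3.069)
t=5.400: state=(2.657, 3.527)
t=5.430: state=(2.549, 3.573)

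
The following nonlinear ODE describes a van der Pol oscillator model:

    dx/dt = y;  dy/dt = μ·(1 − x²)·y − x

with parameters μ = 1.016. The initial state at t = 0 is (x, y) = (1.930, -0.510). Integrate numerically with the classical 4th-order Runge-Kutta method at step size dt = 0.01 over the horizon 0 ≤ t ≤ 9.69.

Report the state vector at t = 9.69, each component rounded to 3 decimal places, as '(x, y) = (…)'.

(x, y) = (-2.006, 0.101)

t=0.000: state=(1.930, -0.510)
step 1 (dt=0.01): k1=(-0.510, -0.518), k2=(-0.513, -0.513), k3=(-0.513, -0.514), k4=(-0.515, -0.509); state += dt/6·(k1+2k2+2k3+k4)
t=0.010: state=(1.925, -0.515)
t=0.020: state=(1.920, -0.520)
t=0.030: state=(1.914, -0.525)
continuing one RK4 step at a time; state shown every 50 steps (Δt=0.5):
t=0.500: state=(1.620, -0.722)
t=1.000: state=(1.196, -1.002)
t=1.500: state=(0.570, -1.575)
t=2.000: state=(-0.464, -2.577)
t=2.500: state=(-1.680, -1.685)
t=3.000: state=(-2.009, 0.079)
t=3.500: state=(-1.827, 0.551)
t=4.000: state=(-1.492, 0.787)
t=4.500: state=(-1.021, 1.136)
t=5.000: state=(-0.293, 1.868)
t=5.500: state=(0.891, 2.691)
t=6.000: state=(1.888, 0.931)
t=6.500: state=(1.975, -0.302)
t=7.000: state=(1.730, -0.629)
t=7.500: state=(1.357, -0.877)
t=8.000: state=(0.822, -1.316)
t=8.500: state=(-0.039, -2.217)
t=9.000: state=(-1.312, -2.415)
t=9.500: state=(-1.988, -0.336)
t=9.690: state=(-2.006, 0.101)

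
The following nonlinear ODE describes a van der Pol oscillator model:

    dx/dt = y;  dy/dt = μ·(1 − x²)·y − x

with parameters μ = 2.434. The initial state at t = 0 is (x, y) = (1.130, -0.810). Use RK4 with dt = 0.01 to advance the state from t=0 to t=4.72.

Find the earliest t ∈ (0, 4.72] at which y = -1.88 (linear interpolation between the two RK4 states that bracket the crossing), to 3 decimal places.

t=0.000: state=(1.130, -0.810)
step 1 (dt=0.01): k1=(-0.810, -0.584), k2=(-0.813, -0.596), k3=(-0.813, -0.596), k4=(-0.816, -0.608); state += dt/6·(k1+2k2+2k3+k4)
t=0.010: state=(1.122, -0.816)
t=0.020: state=(1.114, -0.822)
t=0.030: state=(1.105, -0.829)
continuing one RK4 step at a time; state shown every 20 steps (Δt=0.2):
t=0.200: state=(0.953, -0.981)
t=0.400: state=(0.727, -1.310)
t=0.580: state=(0.447, -1.859)
next step: t=0.590: state=(0.428, -1.901) — y has crossed -1.88
linear interpolation between t=0.580 (-1.85943) and t=0.590 (-1.90080) → t≈0.585

t = 0.585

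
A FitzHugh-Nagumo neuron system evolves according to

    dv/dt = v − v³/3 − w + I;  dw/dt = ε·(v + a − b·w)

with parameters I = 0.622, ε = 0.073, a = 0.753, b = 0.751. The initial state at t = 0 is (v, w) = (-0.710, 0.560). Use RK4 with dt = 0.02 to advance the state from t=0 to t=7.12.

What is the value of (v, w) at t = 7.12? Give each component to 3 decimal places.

(v, w) = (-1.398, 0.082)

t=0.000: state=(-0.710, 0.560)
step 1 (dt=0.02): k1=(-0.529, -0.028), k2=(-0.531, -0.028), k3=(-0.531, -0.028), k4=(-0.533, -0.028); state += dt/6·(k1+2k2+2k3+k4)
t=0.020: state=(-0.721, 0.559)
t=0.040: state=(-0.731, 0.559)
t=0.060: state=(-0.742, 0.558)
continuing one RK4 step at a time; state shown every 25 steps (Δt=0.5):
t=0.500: state=(-0.994, 0.541)
t=1.000: state=(-1.268, 0.513)
t=1.500: state=(-1.458, 0.477)
t=2.000: state=(-1.554, 0.437)
t=2.500: state=(-1.588, 0.395)
t=3.000: state=(-1.589, 0.354)
t=3.500: state=(-1.576, 0.315)
t=4.000: state=(-1.555, 0.277)
t=4.500: state=(-1.532, 0.241)
t=5.000: state=(-1.508, 0.207)
t=5.500: state=(-1.483, 0.175)
t=6.000: state=(-1.457, 0.144)
t=6.500: state=(-1.431, 0.115)
t=7.000: state=(-1.405, 0.088)
t=7.120: state=(-1.398, 0.082)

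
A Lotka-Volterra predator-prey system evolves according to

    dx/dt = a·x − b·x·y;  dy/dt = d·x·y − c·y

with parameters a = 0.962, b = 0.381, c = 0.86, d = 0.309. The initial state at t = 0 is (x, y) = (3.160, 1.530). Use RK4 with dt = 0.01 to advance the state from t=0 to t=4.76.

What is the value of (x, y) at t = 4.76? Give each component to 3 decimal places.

t=0.000: state=(3.160, 1.530)
step 1 (dt=0.01): k1=(1.198, 0.178), k2=(1.199, 0.181), k3=(1.199, 0.181), k4=(1.200, 0.184); state += dt/6·(k1+2k2+2k3+k4)
t=0.010: state=(3.172, 1.532)
t=0.020: state=(3.184, 1.534)
t=0.030: state=(3.196, 1.536)
continuing one RK4 step at a time; state shown every 20 steps (Δt=0.2):
t=0.200: state=(3.403, 1.578)
t=0.400: state=(3.648, 1.652)
t=0.600: state=(3.885, 1.756)
t=0.800: state=(4.099, 1.892)
t=1.000: state=(4.274, 2.064)
t=1.200: state=(4.393, 2.272)
t=1.400: state=(4.438, 2.514)
t=1.600: state=(4.397, 2.783)
t=1.800: state=(4.266, 3.064)
t=2.000: state=(4.051, 3.337)
t=2.200: state=(3.772, 3.579)
t=2.400: state=(3.455, 3.768)
t=2.600: state=(3.127, 3.888)
t=2.800: state=(2.812, 3.932)
t=3.000: state=(2.528, 3.904)
t=3.200: state=(2.283, 3.813)
t=3.400: state=(2.080, 3.673)
t=3.600: state=(1.918, 3.499)
t=3.800: state=(1.794, 3.303)
t=4.000: state=(1.704, 3.098)
t=4.200: state=(1.644, 2.893)
t=4.400: state=(1.611, 2.693)
t=4.600: state=(1.602, 2.504)
t=4.760: state=(1.611, 2.362)

(x, y) = (1.611, 2.362)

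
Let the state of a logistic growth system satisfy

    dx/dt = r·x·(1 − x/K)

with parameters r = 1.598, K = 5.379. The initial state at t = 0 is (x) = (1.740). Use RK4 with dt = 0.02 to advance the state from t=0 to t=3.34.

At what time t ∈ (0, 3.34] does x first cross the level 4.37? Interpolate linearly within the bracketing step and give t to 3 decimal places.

t=0.000: state=(1.740)
step 1 (dt=0.02): k1=(1.881), k2=(1.892), k3=(1.892), k4=(1.902); state += dt/6·(k1+2k2+2k3+k4)
t=0.020: state=(1.778)
t=0.040: state=(1.816)
t=0.060: state=(1.855)
continuing one RK4 step at a time; state shown every 10 steps (Δt=0.2):
t=0.200: state=(2.135)
t=0.400: state=(2.557)
t=0.600: state=(2.985)
t=0.800: state=(3.399)
t=1.000: state=(3.780)
t=1.200: state=(4.114)
t=1.360: state=(4.345)
next step: t=1.380: state=(4.371) — x has crossed 4.37
linear interpolation between t=1.360 (4.34489) and t=1.380 (4.37132) → t≈1.379

t = 1.379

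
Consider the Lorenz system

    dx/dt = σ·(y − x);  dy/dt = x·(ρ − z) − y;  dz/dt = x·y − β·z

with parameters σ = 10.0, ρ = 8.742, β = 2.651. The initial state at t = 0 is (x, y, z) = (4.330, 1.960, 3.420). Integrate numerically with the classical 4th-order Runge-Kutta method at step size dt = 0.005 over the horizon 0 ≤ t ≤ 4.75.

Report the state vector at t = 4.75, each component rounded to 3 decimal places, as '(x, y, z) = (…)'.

t=0.000: state=(4.330, 1.960, 3.420)
step 1 (dt=0.005): k1=(-23.700, 21.084, -0.580), k2=(-22.580, 20.722, -0.467), k3=(-22.617, 20.737, -0.466), k4=(-21.532, 20.389, -0.358); state += dt/6·(k1+2k2+2k3+k4)
t=0.005: state=(4.217, 2.064, 3.418)
t=0.010: state=(4.114, 2.164, 3.416)
t=0.015: state=(4.022, 2.261, 3.416)
continuing one RK4 step at a time; state shown every 40 steps (Δt=0.2):
t=0.200: state=(4.095, 5.035, 4.162)
t=0.400: state=(6.138, 6.861, 7.591)
t=0.600: state=(5.835, 4.887, 10.353)
t=0.800: state=(3.820, 3.059, 8.837)
t=1.000: state=(3.111, 3.118, 6.732)
t=1.200: state=(3.642, 4.121, 5.829)
t=1.400: state=(4.797, 5.379, 6.641)
t=1.600: state=(5.477, 5.472, 8.473)
t=1.800: state=(4.842, 4.342, 8.943)
t=2.000: state=(4.010, 3.756, 7.927)
t=2.200: state=(3.901, 4.028, 6.988)
t=2.400: state=(4.384, 4.694, 6.929)
t=2.600: state=(4.913, 5.074, 7.694)
t=2.800: state=(4.904, 4.746, 8.337)
t=3.000: state=(4.473, 4.259, 8.148)
t=3.200: state=(4.210, 4.178, 7.582)
t=3.400: state=(4.326, 4.455, 7.304)
t=3.600: state=(4.618, 4.750, 7.523)
t=3.800: state=(4.754, 4.745, 7.925)
t=4.000: state=(4.614, 4.505, 8.031)
t=4.200: state=(4.418, 4.352, 7.803)
t=4.400: state=(4.385, 4.417, 7.566)
t=4.600: state=(4.507, 4.582, 7.562)
t=4.750: state=(4.605, 4.654, 7.694)

(x, y, z) = (4.605, 4.654, 7.694)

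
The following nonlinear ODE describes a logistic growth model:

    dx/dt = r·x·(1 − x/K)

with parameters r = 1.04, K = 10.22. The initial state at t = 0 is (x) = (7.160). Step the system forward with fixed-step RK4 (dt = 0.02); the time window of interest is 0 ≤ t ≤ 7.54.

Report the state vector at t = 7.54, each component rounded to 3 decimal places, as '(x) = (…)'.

(x) = (10.218)

t=0.000: state=(7.160)
step 1 (dt=0.02): k1=(2.230), k2=(2.220), k3=(2.220), k4=(2.211); state += dt/6·(k1+2k2+2k3+k4)
t=0.020: state=(7.204)
t=0.040: state=(7.248)
t=0.060: state=(7.292)
continuing one RK4 step at a time; state shown every 25 steps (Δt=0.5):
t=0.500: state=(8.149)
t=1.000: state=(8.879)
t=1.500: state=(9.378)
t=2.000: state=(9.702)
t=2.500: state=(9.906)
t=3.000: state=(10.031)
t=3.500: state=(10.107)
t=4.000: state=(10.152)
t=4.500: state=(10.180)
t=5.000: state=(10.196)
t=5.500: state=(10.206)
t=6.000: state=(10.211)
t=6.500: state=(10.215)
t=7.000: state=(10.217)
t=7.500: state=(10.218)
t=7.540: state=(10.218)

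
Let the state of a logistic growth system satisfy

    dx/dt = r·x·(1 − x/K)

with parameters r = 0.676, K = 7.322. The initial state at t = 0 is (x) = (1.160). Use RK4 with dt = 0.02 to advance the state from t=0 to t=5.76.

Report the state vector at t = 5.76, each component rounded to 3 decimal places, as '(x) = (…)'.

t=0.000: state=(1.160)
step 1 (dt=0.02): k1=(0.660), k2=(0.663), k3=(0.663), k4=(0.666); state += dt/6·(k1+2k2+2k3+k4)
t=0.020: state=(1.173)
t=0.040: state=(1.187)
t=0.060: state=(1.200)
continuing one RK4 step at a time; state shown every 10 steps (Δt=0.2):
t=0.200: state=(1.298)
t=0.400: state=(1.449)
t=0.600: state=(1.612)
t=0.800: state=(1.789)
t=1.000: state=(1.978)
t=1.200: state=(2.179)
t=1.400: state=(2.391)
t=1.600: state=(2.614)
t=1.800: state=(2.845)
t=2.000: state=(3.084)
t=2.200: state=(3.327)
t=2.400: state=(3.574)
t=2.600: state=(3.821)
t=2.800: state=(4.067)
t=3.000: state=(4.309)
t=3.200: state=(4.546)
t=3.400: state=(4.775)
t=3.600: state=(4.995)
t=3.800: state=(5.204)
t=4.000: state=(5.401)
t=4.200: state=(5.587)
t=4.400: state=(5.759)
t=4.600: state=(5.919)
t=4.800: state=(6.066)
t=5.000: state=(6.201)
t=5.200: state=(6.323)
t=5.400: state=(6.434)
t=5.600: state=(6.534)
t=5.760: state=(6.607)

(x) = (6.607)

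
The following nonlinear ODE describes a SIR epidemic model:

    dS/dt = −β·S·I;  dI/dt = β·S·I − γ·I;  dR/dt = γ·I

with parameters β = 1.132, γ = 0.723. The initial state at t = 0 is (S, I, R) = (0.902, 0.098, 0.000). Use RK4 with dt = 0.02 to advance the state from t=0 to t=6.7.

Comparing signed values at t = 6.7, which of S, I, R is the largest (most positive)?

largest component: R

t=0.000: state=(0.902, 0.098, 0.000)
step 1 (dt=0.02): k1=(-0.100, 0.029, 0.071), k2=(-0.100, 0.029, 0.071), k3=(-0.100, 0.029, 0.071), k4=(-0.100, 0.029, 0.071); state += dt/6·(k1+2k2+2k3+k4)
t=0.020: state=(0.900, 0.099, 0.001)
t=0.040: state=(0.898, 0.099, 0.003)
t=0.060: state=(0.896, 0.100, 0.004)
continuing one RK4 step at a time; state shown every 25 steps (Δt=0.5):
t=0.500: state=(0.850, 0.112, 0.038)
t=1.000: state=(0.795, 0.124, 0.081)
t=1.500: state=(0.739, 0.134, 0.128)
t=2.000: state=(0.684, 0.139, 0.177)
t=2.500: state=(0.631, 0.141, 0.228)
t=3.000: state=(0.583, 0.138, 0.278)
t=3.500: state=(0.540, 0.132, 0.327)
t=4.000: state=(0.502, 0.124, 0.374)
t=4.500: state=(0.470, 0.114, 0.417)
t=5.000: state=(0.442, 0.102, 0.456)
t=5.500: state=(0.418, 0.091, 0.491)
t=6.000: state=(0.399, 0.080, 0.522)
t=6.500: state=(0.382, 0.069, 0.548)
t=6.700: state=(0.376, 0.065, 0.558)
compare at T: S=0.376, I=0.065, R=0.558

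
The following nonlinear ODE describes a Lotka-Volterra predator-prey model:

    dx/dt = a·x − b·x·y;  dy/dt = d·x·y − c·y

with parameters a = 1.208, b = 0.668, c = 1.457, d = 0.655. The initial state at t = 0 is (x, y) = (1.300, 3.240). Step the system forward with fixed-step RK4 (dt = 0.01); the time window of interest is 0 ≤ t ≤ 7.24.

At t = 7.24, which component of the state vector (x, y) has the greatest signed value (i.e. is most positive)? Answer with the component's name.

largest component: x

t=0.000: state=(1.300, 3.240)
step 1 (dt=0.01): k1=(-1.243, -1.962), k2=(-1.229, -1.969), k3=(-1.229, -1.969), k4=(-1.215, -1.976); state += dt/6·(k1+2k2+2k3+k4)
t=0.010: state=(1.288, 3.220)
t=0.020: state=(1.276, 3.200)
t=0.030: state=(1.264, 3.181)
continuing one RK4 step at a time; state shown every 25 steps (Δt=0.25):
t=0.250: state=(1.068, 2.727)
t=0.500: state=(0.955, 2.233)
t=0.750: state=(0.923, 1.808)
t=1.000: state=(0.951, 1.463)
t=1.250: state=(1.032, 1.195)
t=1.500: state=(1.163, 0.993)
t=1.750: state=(1.351, 0.847)
t=2.000: state=(1.600, 0.748)
t=2.250: state=(1.920, 0.693)
t=2.500: state=(2.317, 0.680)
t=2.750: state=(2.791, 0.717)
t=3.000: state=(3.324, 0.821)
t=3.250: state=(3.859, 1.028)
t=3.500: state=(4.275, 1.394)
t=3.750: state=(4.378, 1.978)
t=4.000: state=(3.996, 2.747)
t=4.250: state=(3.210, 3.455)
t=4.500: state=(2.357, 3.780)
t=4.750: state=(1.705, 3.650)
t=5.000: state=(1.295, 3.232)
t=5.250: state=(1.065, 2.718)
t=5.500: state=(0.954, 2.225)
t=5.750: state=(0.923, 1.801)
t=6.000: state=(0.952, 1.458)
t=6.250: state=(1.034, 1.191)
t=6.500: state=(1.166, 0.990)
t=6.750: state=(1.354, 0.844)
t=7.000: state=(1.605, 0.747)
t=7.240: state=(1.912, 0.693)
compare at T: x=1.912, y=0.693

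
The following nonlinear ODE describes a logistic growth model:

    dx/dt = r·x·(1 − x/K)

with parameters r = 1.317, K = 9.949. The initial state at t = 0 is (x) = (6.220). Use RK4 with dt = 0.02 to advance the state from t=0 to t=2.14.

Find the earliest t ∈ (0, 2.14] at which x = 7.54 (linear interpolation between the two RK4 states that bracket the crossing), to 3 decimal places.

t = 0.478

t=0.000: state=(6.220)
step 1 (dt=0.02): k1=(3.070), k2=(3.060), k3=(3.060), k4=(3.050); state += dt/6·(k1+2k2+2k3+k4)
t=0.020: state=(6.281)
t=0.040: state=(6.342)
t=0.060: state=(6.402)
continuing one RK4 step at a time; state shown every 5 steps (Δt=0.1):
t=0.100: state=(6.522)
t=0.200: state=(6.811)
t=0.300: state=(7.087)
t=0.400: state=(7.348)
t=0.460: state=(7.497)
next step: t=0.480: state=(7.545) — x has crossed 7.54
linear interpolation between t=0.460 (7.49672) and t=0.480 (7.54507) → t≈0.478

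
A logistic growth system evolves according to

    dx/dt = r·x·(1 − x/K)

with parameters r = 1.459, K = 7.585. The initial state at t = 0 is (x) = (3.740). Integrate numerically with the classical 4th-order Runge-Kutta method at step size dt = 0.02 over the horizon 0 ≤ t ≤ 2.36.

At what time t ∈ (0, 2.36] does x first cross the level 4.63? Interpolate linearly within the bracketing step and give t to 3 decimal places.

t = 0.327

t=0.000: state=(3.740)
step 1 (dt=0.02): k1=(2.766), k2=(2.767), k3=(2.767), k4=(2.767); state += dt/6·(k1+2k2+2k3+k4)
t=0.020: state=(3.795)
t=0.040: state=(3.851)
t=0.060: state=(3.906)
continuing one RK4 step at a time; state shown every 5 steps (Δt=0.1):
t=0.100: state=(4.016)
t=0.200: state=(4.290)
t=0.300: state=(4.559)
t=0.320: state=(4.612)
next step: t=0.340: state=(4.665) — x has crossed 4.63
linear interpolation between t=0.320 (4.61218) and t=0.340 (4.66476) → t≈0.327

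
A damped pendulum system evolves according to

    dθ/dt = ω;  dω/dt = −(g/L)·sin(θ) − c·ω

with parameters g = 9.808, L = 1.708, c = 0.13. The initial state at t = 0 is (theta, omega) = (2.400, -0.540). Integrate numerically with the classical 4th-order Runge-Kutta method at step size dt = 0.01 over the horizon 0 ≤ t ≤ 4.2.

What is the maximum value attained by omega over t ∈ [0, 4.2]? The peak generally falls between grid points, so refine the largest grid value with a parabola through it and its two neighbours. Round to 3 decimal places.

max omega = 3.886

t=0.000: state=(2.400, -0.540)
step 1 (dt=0.01): k1=(-0.540, -3.809), k2=(-0.559, -3.818), k3=(-0.559, -3.818), k4=(-0.578, -3.827); state += dt/6·(k1+2k2+2k3+k4)
t=0.010: state=(2.394, -0.578)
t=0.020: state=(2.388, -0.617)
t=0.030: state=(2.382, -0.655)
continuing one RK4 step at a time; state shown every 20 steps (Δt=0.2):
t=0.200: state=(2.213, -1.355)
t=0.400: state=(1.847, -2.323)
t=0.600: state=(1.276, -3.382)
t=0.800: state=(0.512, -4.166)
t=1.000: state=(-0.336, -4.154)
t=1.200: state=(-1.092, -3.309)
t=1.400: state=(-1.637, -2.124)
t=1.600: state=(-1.945, -0.972)
t=1.800: state=(-2.033, 0.080)
t=2.000: state=(-1.914, 1.113)
t=2.200: state=(-1.584, 2.191)
t=2.400: state=(-1.040, 3.222)
t=2.600: state=(-0.323, 3.846)
t=2.800: state=(0.444, 3.675)
t=3.000: state=(1.099, 2.791)
t=3.200: state=(1.542, 1.625)
t=3.400: state=(1.749, 0.457)
t=3.600: state=(1.728, -0.669)
t=3.800: state=(1.482, -1.781)
t=4.000: state=(1.020, -2.808)
t=4.200: state=(0.384, -3.464)
largest grid value and its neighbours: omega(2.650)=3.88466, omega(2.660)=3.88589, omega(2.670)=3.88490
parabola through these three points peaks at t≈2.661 with omega≈3.88589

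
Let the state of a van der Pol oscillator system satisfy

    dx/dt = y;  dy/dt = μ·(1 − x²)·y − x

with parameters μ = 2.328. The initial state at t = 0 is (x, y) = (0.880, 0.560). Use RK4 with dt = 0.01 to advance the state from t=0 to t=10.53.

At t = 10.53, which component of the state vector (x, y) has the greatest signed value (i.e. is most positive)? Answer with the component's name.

t=0.000: state=(0.880, 0.560)
step 1 (dt=0.01): k1=(0.560, -0.586), k2=(0.557, -0.597), k3=(0.557, -0.597), k4=(0.554, -0.607); state += dt/6·(k1+2k2+2k3+k4)
t=0.010: state=(0.886, 0.554)
t=0.020: state=(0.891, 0.548)
t=0.030: state=(0.897, 0.541)
continuing one RK4 step at a time; state shown every 50 steps (Δt=0.5):
t=0.500: state=(1.053, 0.092)
t=1.000: state=(0.970, -0.420)
t=1.500: state=(0.604, -1.142)
t=2.000: state=(-0.435, -3.417)
t=2.500: state=(-1.903, -0.900)
t=3.000: state=(-1.931, 0.254)
t=3.500: state=(-1.782, 0.331)
t=4.000: state=(-1.601, 0.395)
t=4.500: state=(-1.378, 0.508)
t=5.000: state=(-1.071, 0.762)
t=5.500: state=(-0.527, 1.605)
t=6.000: state=(0.911, 4.217)
t=6.500: state=(2.015, 0.190)
t=7.000: state=(1.937, -0.279)
t=7.500: state=(1.784, -0.331)
t=8.000: state=(1.604, -0.394)
t=8.500: state=(1.382, -0.506)
t=9.000: state=(1.077, -0.756)
t=9.500: state=(0.539, -1.581)
t=10.000: state=(-0.880, -4.209)
t=10.500: state=(-2.014, -0.215)
t=10.530: state=(-2.019, -0.119)
compare at T: x=-2.019, y=-0.119

largest component: y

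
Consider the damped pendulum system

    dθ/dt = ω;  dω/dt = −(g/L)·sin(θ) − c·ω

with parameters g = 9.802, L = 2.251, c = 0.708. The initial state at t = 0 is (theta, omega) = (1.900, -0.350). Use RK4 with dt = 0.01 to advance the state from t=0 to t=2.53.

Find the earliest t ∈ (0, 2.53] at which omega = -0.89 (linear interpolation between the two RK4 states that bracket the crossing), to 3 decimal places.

t = 0.145

t=0.000: state=(1.900, -0.350)
step 1 (dt=0.01): k1=(-0.350, -3.873), k2=(-0.369, -3.862), k3=(-0.369, -3.862), k4=(-0.389, -3.851); state += dt/6·(k1+2k2+2k3+k4)
t=0.010: state=(1.896, -0.389)
t=0.020: state=(1.892, -0.427)
t=0.030: state=(1.888, -0.465)
continuing one RK4 step at a time; state shown every 10 steps (Δt=0.1):
t=0.100: state=(1.846, -0.727)
t=0.140: state=(1.814, -0.873)
next step: t=0.150: state=(1.805, -0.909) — omega has crossed -0.89
linear interpolation between t=0.140 (-0.87269) and t=0.150 (-0.90869) → t≈0.145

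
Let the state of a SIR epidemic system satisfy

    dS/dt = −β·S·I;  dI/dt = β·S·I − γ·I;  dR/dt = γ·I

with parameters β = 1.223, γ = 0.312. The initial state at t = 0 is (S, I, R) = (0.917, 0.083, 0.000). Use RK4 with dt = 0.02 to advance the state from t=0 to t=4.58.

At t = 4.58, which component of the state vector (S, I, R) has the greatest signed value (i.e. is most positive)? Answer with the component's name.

largest component: R

t=0.000: state=(0.917, 0.083, 0.000)
step 1 (dt=0.02): k1=(-0.093, 0.067, 0.026), k2=(-0.094, 0.068, 0.026), k3=(-0.094, 0.068, 0.026), k4=(-0.094, 0.068, 0.026); state += dt/6·(k1+2k2+2k3+k4)
t=0.020: state=(0.915, 0.084, 0.001)
t=0.040: state=(0.913, 0.086, 0.001)
t=0.060: state=(0.911, 0.087, 0.002)
continuing one RK4 step at a time; state shown every 10 steps (Δt=0.2):
t=0.200: state=(0.897, 0.097, 0.006)
t=0.400: state=(0.874, 0.114, 0.012)
t=0.600: state=(0.848, 0.132, 0.020)
t=0.800: state=(0.820, 0.152, 0.029)
t=1.000: state=(0.788, 0.174, 0.039)
t=1.200: state=(0.753, 0.197, 0.050)
t=1.400: state=(0.715, 0.221, 0.063)
t=1.600: state=(0.675, 0.247, 0.078)
t=1.800: state=(0.634, 0.272, 0.094)
t=2.000: state=(0.591, 0.297, 0.112)
t=2.200: state=(0.548, 0.321, 0.131)
t=2.400: state=(0.506, 0.343, 0.152)
t=2.600: state=(0.464, 0.362, 0.174)
t=2.800: state=(0.424, 0.379, 0.197)
t=3.000: state=(0.385, 0.393, 0.221)
t=3.200: state=(0.349, 0.404, 0.246)
t=3.400: state=(0.316, 0.412, 0.272)
t=3.600: state=(0.286, 0.417, 0.297)
t=3.800: state=(0.258, 0.418, 0.324)
t=4.000: state=(0.233, 0.417, 0.350)
t=4.200: state=(0.210, 0.414, 0.376)
t=4.400: state=(0.190, 0.409, 0.401)
t=4.580: state=(0.174, 0.402, 0.424)
compare at T: S=0.174, I=0.402, R=0.424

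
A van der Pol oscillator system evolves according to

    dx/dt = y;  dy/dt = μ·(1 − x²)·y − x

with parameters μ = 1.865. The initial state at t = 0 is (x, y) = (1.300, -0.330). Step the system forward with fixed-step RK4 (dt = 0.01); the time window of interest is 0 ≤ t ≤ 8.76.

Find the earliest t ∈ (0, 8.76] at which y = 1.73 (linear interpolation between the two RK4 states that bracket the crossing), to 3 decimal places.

t=0.000: state=(1.300, -0.330)
step 1 (dt=0.01): k1=(-0.330, -0.875), k2=(-0.334, -0.871), k3=(-0.334, -0.871), k4=(-0.339, -0.866); state += dt/6·(k1+2k2+2k3+k4)
t=0.010: state=(1.297, -0.339)
t=0.020: state=(1.293, -0.347)
t=0.030: state=(1.290, -0.356)
continuing one RK4 step at a time; state shown every 50 steps (Δt=0.5):
t=0.500: state=(1.034, -0.739)
t=1.000: state=(0.503, -1.522)
t=1.500: state=(-0.726, -3.484)
t=2.000: state=(-1.948, -0.667)
t=2.500: state=(-1.943, 0.298)
t=3.000: state=(-1.763, 0.407)
t=3.500: state=(-1.537, 0.506)
t=4.000: state=(-1.243, 0.691)
t=4.500: state=(-0.801, 1.161)
t=4.750: state=(-0.450, 1.713)
next step: t=4.760: state=(-0.432, 1.743) — y has crossed 1.73
linear interpolation between t=4.750 (1.71250) and t=4.760 (1.74287) → t≈4.756

t = 4.756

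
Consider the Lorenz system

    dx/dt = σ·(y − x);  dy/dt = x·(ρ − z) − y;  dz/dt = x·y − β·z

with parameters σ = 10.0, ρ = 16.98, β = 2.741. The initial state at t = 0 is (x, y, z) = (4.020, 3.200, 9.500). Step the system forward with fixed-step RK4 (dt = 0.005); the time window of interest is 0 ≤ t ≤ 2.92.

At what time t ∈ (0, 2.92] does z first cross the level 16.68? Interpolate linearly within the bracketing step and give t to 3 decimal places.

t = 0.317

t=0.000: state=(4.020, 3.200, 9.500)
step 1 (dt=0.005): k1=(-8.200, 26.870, -13.176), k2=(-7.323, 26.781, -12.882), k3=(-7.347, 26.795, -12.878), k4=(-6.493, 26.717, -12.583); state += dt/6·(k1+2k2+2k3+k4)
t=0.005: state=(3.983, 3.334, 9.436)
t=0.010: state=(3.955, 3.467, 9.374)
t=0.015: state=(3.934, 3.600, 9.316)
continuing one RK4 step at a time; state shown every 20 steps (Δt=0.1):
t=0.100: state=(4.500, 5.972, 8.883)
t=0.200: state=(6.638, 9.303, 10.514)
t=0.300: state=(9.295, 11.482, 15.593)
t=0.315: state=(9.598, 11.438, 16.558)
next step: t=0.320: state=(9.687, 11.393, 16.879) — z has crossed 16.68
linear interpolation between t=0.315 (16.55807) and t=0.320 (16.87940) → t≈0.317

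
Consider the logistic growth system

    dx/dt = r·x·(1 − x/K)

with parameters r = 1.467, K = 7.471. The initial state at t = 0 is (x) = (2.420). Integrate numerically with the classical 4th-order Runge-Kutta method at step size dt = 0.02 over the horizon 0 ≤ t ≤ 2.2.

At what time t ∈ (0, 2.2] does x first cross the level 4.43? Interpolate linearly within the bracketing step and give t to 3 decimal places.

t = 0.758

t=0.000: state=(2.420)
step 1 (dt=0.02): k1=(2.400), k2=(2.412), k3=(2.413), k4=(2.425); state += dt/6·(k1+2k2+2k3+k4)
t=0.020: state=(2.468)
t=0.040: state=(2.517)
t=0.060: state=(2.566)
continuing one RK4 step at a time; state shown every 5 steps (Δt=0.1):
t=0.100: state=(2.666)
t=0.200: state=(2.922)
t=0.300: state=(3.187)
t=0.400: state=(3.458)
t=0.500: state=(3.731)
t=0.600: state=(4.005)
t=0.700: state=(4.275)
t=0.740: state=(4.382)
next step: t=0.760: state=(4.435) — x has crossed 4.43
linear interpolation between t=0.740 (4.38219) and t=0.760 (4.43521) → t≈0.758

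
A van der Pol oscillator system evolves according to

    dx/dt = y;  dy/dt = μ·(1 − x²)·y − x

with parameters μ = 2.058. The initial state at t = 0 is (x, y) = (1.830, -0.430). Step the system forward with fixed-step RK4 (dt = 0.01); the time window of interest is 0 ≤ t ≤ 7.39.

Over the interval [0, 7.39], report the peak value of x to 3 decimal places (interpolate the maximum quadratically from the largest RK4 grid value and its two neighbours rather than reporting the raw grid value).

t=0.000: state=(1.830, -0.430)
step 1 (dt=0.01): k1=(-0.430, 0.249), k2=(-0.429, 0.238), k3=(-0.429, 0.238), k4=(-0.428, 0.228); state += dt/6·(k1+2k2+2k3+k4)
t=0.010: state=(1.826, -0.428)
t=0.020: state=(1.821, -0.425)
t=0.030: state=(1.817, -0.423)
continuing one RK4 step at a time; state shown every 25 steps (Δt=0.25):
t=0.250: state=(1.726, -0.412)
t=0.500: state=(1.620, -0.439)
t=0.750: state=(1.505, -0.487)
t=1.000: state=(1.375, -0.559)
t=1.250: state=(1.222, -0.669)
t=1.500: state=(1.035, -0.845)
t=1.750: state=(0.789, -1.157)
t=2.000: state=(0.432, -1.766)
t=2.250: state=(-0.142, -2.933)
t=2.500: state=(-1.029, -3.871)
t=2.750: state=(-1.795, -1.862)
t=3.000: state=(-2.014, -0.196)
t=3.250: state=(-1.998, 0.214)
t=3.500: state=(-1.931, 0.308)
t=3.750: state=(-1.849, 0.346)
t=4.000: state=(-1.758, 0.378)
t=4.250: state=(-1.660, 0.414)
t=4.500: state=(-1.550, 0.461)
t=4.750: state=(-1.427, 0.526)
t=5.000: state=(-1.285, 0.619)
t=5.250: state=(-1.114, 0.764)
t=5.500: state=(-0.895, 1.011)
t=5.750: state=(-0.591, 1.475)
t=6.000: state=(-0.119, 2.398)
t=6.250: state=(0.651, 3.734)
t=6.500: state=(1.561, 2.907)
t=6.750: state=(1.975, 0.629)
t=7.000: state=(2.015, -0.122)
t=7.250: state=(1.960, -0.283)
t=7.390: state=(1.918, -0.316)
largest grid value and its neighbours: x(6.910)=2.02007, x(6.920)=2.02026, x(6.930)=2.02024
parabola through these three points peaks at t≈6.924 with x≈2.02028

max x = 2.020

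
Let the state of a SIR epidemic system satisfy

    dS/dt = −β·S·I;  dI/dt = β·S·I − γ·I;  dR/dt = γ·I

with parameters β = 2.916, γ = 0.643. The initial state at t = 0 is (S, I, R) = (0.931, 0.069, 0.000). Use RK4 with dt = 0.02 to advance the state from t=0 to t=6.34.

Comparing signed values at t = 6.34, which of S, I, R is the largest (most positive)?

t=0.000: state=(0.931, 0.069, 0.000)
step 1 (dt=0.02): k1=(-0.187, 0.143, 0.044), k2=(-0.191, 0.146, 0.045), k3=(-0.191, 0.146, 0.045), k4=(-0.194, 0.148, 0.046); state += dt/6·(k1+2k2+2k3+k4)
t=0.020: state=(0.927, 0.072, 0.001)
t=0.040: state=(0.923, 0.075, 0.002)
t=0.060: state=(0.919, 0.078, 0.003)
continuing one RK4 step at a time; state shown every 25 steps (Δt=0.5):
t=0.500: state=(0.785, 0.177, 0.038)
t=1.000: state=(0.539, 0.340, 0.120)
t=1.500: state=(0.299, 0.451, 0.250)
t=2.000: state=(0.153, 0.449, 0.398)
t=2.500: state=(0.083, 0.384, 0.532)
t=3.000: state=(0.050, 0.306, 0.643)
t=3.500: state=(0.034, 0.236, 0.730)
t=4.000: state=(0.025, 0.178, 0.796)
t=4.500: state=(0.020, 0.134, 0.846)
t=5.000: state=(0.017, 0.100, 0.884)
t=5.500: state=(0.015, 0.074, 0.911)
t=6.000: state=(0.014, 0.055, 0.932)
t=6.340: state=(0.013, 0.045, 0.943)
compare at T: S=0.013, I=0.045, R=0.943

largest component: R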